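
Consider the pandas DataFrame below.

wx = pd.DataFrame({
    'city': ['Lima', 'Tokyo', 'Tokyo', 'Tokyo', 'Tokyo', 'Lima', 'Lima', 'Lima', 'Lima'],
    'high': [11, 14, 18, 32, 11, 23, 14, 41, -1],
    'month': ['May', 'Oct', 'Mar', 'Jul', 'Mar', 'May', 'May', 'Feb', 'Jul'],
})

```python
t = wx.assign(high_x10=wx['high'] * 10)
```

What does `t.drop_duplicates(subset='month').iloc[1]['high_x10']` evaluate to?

140

add column high_x10 = wx['high'] * 10:
    city  high month  high_x10
0   Lima    11   May       110
1  Tokyo    14   Oct       140
2  Tokyo    18   Mar       180
3  Tokyo    32   Jul       320
4  Tokyo    11   Mar       110
5   Lima    23   May       230
6   Lima    14   May       140
7   Lima    41   Feb       410
8   Lima    -1   Jul       -10
drop duplicate month (keep=first):
    city  high month  high_x10
0   Lima    11   May       110
1  Tokyo    14   Oct       140
2  Tokyo    18   Mar       180
3  Tokyo    32   Jul       320
7   Lima    41   Feb       410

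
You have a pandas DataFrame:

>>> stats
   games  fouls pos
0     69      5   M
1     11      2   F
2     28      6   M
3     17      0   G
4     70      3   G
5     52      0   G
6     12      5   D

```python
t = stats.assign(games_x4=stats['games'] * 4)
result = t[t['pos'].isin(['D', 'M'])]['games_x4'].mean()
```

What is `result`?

add column games_x4 = stats['games'] * 4:
   games  fouls pos  games_x4
0     69      5   M       276
1     11      2   F        44
2     28      6   M       112
3     17      0   G        68
4     70      3   G       280
5     52      0   G       208
6     12      5   D        48
filter rows where pos in ['D', 'M']:
   games  fouls pos  games_x4
0     69      5   M       276
2     28      6   M       112
6     12      5   D        48
mean of column 'games_x4' → 145.333333333

145.333333333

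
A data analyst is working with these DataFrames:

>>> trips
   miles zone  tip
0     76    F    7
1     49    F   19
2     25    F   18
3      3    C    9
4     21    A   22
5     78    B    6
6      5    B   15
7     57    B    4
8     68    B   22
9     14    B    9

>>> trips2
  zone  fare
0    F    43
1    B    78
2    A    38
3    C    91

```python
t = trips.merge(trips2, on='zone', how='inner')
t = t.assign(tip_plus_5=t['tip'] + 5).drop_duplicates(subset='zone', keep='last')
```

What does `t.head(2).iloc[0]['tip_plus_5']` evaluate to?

merge on 'zone' (how='inner') → 10 rows:
   miles zone  tip  fare
0     76    F    7    43
1     49    F   19    43
2     25    F   18    43
3      3    C    9    91
4     21    A   22    38
5     78    B    6    78
6      5    B   15    78
7     57    B    4    78
8     68    B   22    78
9     14    B    9    78
add column tip_plus_5 = t['tip'] + 5:
   miles zone  tip  fare  tip_plus_5
0     76    F    7    43          12
1     49    F   19    43          24
2     25    F   18    43          23
3      3    C    9    91          14
4     21    A   22    38          27
5     78    B    6    78          11
6      5    B   15    78          20
7     57    B    4    78           9
8     68    B   22    78          27
9     14    B    9    78          14
drop duplicate zone (keep=last):
   miles zone  tip  fare  tip_plus_5
2     25    F   18    43          23
3      3    C    9    91          14
4     21    A   22    38          27
9     14    B    9    78          14
take first 2 rows:
   miles zone  tip  fare  tip_plus_5
2     25    F   18    43          23
3      3    C    9    91          14
Then the value at position 0, column 'tip_plus_5': 23

23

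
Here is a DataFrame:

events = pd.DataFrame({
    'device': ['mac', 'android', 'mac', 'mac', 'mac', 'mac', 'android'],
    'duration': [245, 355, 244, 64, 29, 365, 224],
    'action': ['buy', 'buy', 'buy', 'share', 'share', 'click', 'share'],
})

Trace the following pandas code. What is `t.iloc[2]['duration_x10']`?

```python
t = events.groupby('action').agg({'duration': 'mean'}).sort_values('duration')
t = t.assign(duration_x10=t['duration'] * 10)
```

group by action, mean of duration:
          duration
action            
buy     281.333333
click   365.000000
share   105.666667
sort by duration:
          duration
action            
share   105.666667
buy     281.333333
click   365.000000
add column duration_x10 = t['duration'] * 10:
          duration  duration_x10
action                          
share   105.666667   1056.666667
buy     281.333333   2813.333333
click   365.000000   3650.000000

3650.0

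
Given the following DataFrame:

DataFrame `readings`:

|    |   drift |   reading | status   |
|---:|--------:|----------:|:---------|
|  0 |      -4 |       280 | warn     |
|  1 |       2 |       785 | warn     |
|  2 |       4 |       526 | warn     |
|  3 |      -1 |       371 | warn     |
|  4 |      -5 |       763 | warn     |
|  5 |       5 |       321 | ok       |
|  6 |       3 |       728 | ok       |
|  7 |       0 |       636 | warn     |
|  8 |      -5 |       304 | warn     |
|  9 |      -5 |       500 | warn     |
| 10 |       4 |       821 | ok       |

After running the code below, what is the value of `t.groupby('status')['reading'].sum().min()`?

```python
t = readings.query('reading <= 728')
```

filter rows where reading <= 728:
   drift  reading status
0     -4      280   warn
2      4      526   warn
3     -1      371   warn
5      5      321     ok
6      3      728     ok
7      0      636   warn
8     -5      304   warn
9     -5      500   warn
group by status, sum of reading:
status
ok      1049
warn    2617
Name: reading, dtype: int64

1049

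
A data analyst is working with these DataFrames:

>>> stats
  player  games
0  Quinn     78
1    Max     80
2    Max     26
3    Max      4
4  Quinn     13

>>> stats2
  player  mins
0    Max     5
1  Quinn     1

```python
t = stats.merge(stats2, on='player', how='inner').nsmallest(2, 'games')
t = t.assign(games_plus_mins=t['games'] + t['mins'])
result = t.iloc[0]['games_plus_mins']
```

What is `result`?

merge on 'player' (how='inner') → 5 rows:
  player  games  mins
0  Quinn     78     1
1    Max     80     5
2    Max     26     5
3    Max      4     5
4  Quinn     13     1
take 2 rows with smallest games:
  player  games  mins
3    Max      4     5
4  Quinn     13     1
add column games_plus_mins = t['games'] + t['mins']:
  player  games  mins  games_plus_mins
3    Max      4     5                9
4  Quinn     13     1               14
Reading off the value at position 0, column 'games_plus_mins', we get 9.

9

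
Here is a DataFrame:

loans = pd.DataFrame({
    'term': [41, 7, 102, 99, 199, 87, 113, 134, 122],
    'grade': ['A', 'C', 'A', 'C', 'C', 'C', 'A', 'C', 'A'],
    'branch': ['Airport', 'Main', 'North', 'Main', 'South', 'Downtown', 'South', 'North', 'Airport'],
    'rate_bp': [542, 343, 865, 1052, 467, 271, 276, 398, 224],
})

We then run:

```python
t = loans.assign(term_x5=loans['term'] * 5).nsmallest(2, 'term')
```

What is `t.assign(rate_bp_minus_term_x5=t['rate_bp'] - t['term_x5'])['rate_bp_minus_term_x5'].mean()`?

322.5

add column term_x5 = loans['term'] * 5:
   term grade    branch  rate_bp  term_x5
0    41     A   Airport      542      205
1     7     C      Main      343       35
2   102     A     North      865      510
3    99     C      Main     1052      495
4   199     C     South      467      995
5    87     C  Downtown      271      435
6   113     A     South      276      565
7   134     C     North      398      670
8   122     A   Airport      224      610
take 2 rows with smallest term:
   term grade   branch  rate_bp  term_x5
1     7     C     Main      343       35
0    41     A  Airport      542      205
add column rate_bp_minus_term_x5 = t['rate_bp'] - t['term_x5']:
   term grade   branch  rate_bp  term_x5  rate_bp_minus_term_x5
1     7     C     Main      343       35                    308
0    41     A  Airport      542      205                    337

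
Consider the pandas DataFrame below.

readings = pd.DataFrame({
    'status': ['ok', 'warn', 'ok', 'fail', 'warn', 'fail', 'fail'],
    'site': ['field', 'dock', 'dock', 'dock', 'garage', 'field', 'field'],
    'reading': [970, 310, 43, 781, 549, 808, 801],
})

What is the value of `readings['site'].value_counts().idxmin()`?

garage

value_counts of site:
site
field     3
dock      3
garage    1
Name: count, dtype: int64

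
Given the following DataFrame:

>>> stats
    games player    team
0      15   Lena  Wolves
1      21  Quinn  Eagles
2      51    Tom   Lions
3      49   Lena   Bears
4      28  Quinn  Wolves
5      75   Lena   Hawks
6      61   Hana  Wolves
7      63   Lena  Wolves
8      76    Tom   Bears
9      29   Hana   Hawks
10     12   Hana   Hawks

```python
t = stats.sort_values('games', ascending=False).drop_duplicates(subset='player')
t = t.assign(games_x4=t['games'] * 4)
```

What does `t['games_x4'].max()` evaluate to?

sort by games descending:
    games player    team
8      76    Tom   Bears
5      75   Lena   Hawks
7      63   Lena  Wolves
6      61   Hana  Wolves
2      51    Tom   Lions
3      49   Lena   Bears
9      29   Hana   Hawks
4      28  Quinn  Wolves
1      21  Quinn  Eagles
0      15   Lena  Wolves
10     12   Hana   Hawks
drop duplicate player (keep=first):
   games player    team
8     76    Tom   Bears
5     75   Lena   Hawks
6     61   Hana  Wolves
4     28  Quinn  Wolves
add column games_x4 = t['games'] * 4:
   games player    team  games_x4
8     76    Tom   Bears       304
5     75   Lena   Hawks       300
6     61   Hana  Wolves       244
4     28  Quinn  Wolves       112
The max of column 'games_x4' is 304.

304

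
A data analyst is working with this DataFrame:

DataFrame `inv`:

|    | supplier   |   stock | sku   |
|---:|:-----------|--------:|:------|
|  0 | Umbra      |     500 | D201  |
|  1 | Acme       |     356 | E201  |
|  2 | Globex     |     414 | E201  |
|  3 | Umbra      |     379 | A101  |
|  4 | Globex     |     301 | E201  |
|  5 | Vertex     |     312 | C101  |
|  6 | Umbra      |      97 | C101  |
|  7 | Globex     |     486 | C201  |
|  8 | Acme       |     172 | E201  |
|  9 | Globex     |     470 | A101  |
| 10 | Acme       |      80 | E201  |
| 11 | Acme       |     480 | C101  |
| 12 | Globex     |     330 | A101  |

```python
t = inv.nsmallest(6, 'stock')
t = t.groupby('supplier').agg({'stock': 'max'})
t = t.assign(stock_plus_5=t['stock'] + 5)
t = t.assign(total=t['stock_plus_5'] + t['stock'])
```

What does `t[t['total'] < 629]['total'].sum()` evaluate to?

take 6 rows with smallest stock:
   supplier  stock   sku
10     Acme     80  E201
6     Umbra     97  C101
8      Acme    172  E201
4    Globex    301  E201
5    Vertex    312  C101
12   Globex    330  A101
group by supplier, max of stock:
          stock
supplier       
Acme        172
Globex      330
Umbra        97
Vertex      312
add column stock_plus_5 = t['stock'] + 5:
          stock  stock_plus_5
supplier                     
Acme        172           177
Globex      330           335
Umbra        97           102
Vertex      312           317
add column total = t['stock_plus_5'] + t['stock']:
          stock  stock_plus_5  total
supplier                            
Acme        172           177    349
Globex      330           335    665
Umbra        97           102    199
Vertex      312           317    629
filter rows where total < 629:
          stock  stock_plus_5  total
supplier                            
Acme        172           177    349
Umbra        97           102    199
The sum of column 'total' is 548.

548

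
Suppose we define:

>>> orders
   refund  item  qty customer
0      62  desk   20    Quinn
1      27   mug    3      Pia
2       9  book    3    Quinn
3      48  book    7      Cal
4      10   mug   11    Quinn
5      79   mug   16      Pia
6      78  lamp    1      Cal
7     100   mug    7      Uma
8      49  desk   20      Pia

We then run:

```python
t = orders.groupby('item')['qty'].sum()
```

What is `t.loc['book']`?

group by item, sum of qty:
item
book    10
desk    40
lamp     1
mug     37
Name: qty, dtype: int64
value at index 'book' → 10

10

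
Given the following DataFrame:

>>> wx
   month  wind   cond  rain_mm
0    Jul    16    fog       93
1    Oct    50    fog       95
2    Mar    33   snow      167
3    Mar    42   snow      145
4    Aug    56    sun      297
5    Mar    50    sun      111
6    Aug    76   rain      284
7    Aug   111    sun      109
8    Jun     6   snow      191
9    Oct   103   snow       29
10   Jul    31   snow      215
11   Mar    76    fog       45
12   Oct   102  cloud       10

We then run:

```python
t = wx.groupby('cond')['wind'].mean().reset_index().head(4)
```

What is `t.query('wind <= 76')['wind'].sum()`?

166.333333333

group by cond, mean of wind:
cond
cloud    102.000000
fog       47.333333
rain      76.000000
snow      43.000000
sun       72.333333
Name: wind, dtype: float64
reset_index():
    cond        wind
0  cloud  102.000000
1    fog   47.333333
2   rain   76.000000
3   snow   43.000000
4    sun   72.333333
take first 4 rows:
    cond        wind
0  cloud  102.000000
1    fog   47.333333
2   rain   76.000000
3   snow   43.000000
filter rows where wind <= 76:
   cond       wind
1   fog  47.333333
2  rain  76.000000
3  snow  43.000000
sum of column 'wind' → 166.333333333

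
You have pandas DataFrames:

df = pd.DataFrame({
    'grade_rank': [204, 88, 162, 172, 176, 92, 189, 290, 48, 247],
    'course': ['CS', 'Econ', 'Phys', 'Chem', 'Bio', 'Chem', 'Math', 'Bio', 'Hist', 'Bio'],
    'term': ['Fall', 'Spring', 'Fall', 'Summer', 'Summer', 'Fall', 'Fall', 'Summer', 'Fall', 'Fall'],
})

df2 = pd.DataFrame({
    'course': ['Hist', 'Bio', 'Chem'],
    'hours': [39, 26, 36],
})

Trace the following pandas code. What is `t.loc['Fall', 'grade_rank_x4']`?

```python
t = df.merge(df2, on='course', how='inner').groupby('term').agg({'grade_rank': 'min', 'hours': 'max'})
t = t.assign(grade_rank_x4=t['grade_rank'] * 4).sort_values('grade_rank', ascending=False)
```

192

merge on 'course' (how='inner') → 6 rows:
   grade_rank course    term  hours
0         172   Chem  Summer     36
1         176    Bio  Summer     26
2          92   Chem    Fall     36
3         290    Bio  Summer     26
4          48   Hist    Fall     39
5         247    Bio    Fall     26
group by term: min(grade_rank), max(hours):
        grade_rank  hours
term                     
Fall            48     39
Summer         172     36
add column grade_rank_x4 = t['grade_rank'] * 4:
        grade_rank  hours  grade_rank_x4
term                                    
Fall            48     39            192
Summer         172     36            688
sort by grade_rank descending:
        grade_rank  hours  grade_rank_x4
term                                    
Summer         172     36            688
Fall            48     39            192
value at row 'Fall', column 'grade_rank_x4' → 192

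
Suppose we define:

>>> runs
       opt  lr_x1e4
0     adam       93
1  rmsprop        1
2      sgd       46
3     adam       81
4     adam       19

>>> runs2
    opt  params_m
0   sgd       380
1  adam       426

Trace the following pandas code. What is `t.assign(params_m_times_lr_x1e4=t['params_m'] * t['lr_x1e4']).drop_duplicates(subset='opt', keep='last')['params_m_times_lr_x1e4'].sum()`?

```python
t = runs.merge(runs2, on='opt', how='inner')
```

merge on 'opt' (how='inner') → 4 rows:
    opt  lr_x1e4  params_m
0  adam       93       426
1   sgd       46       380
2  adam       81       426
3  adam       19       426
add column params_m_times_lr_x1e4 = t['params_m'] * t['lr_x1e4']:
    opt  lr_x1e4  params_m  params_m_times_lr_x1e4
0  adam       93       426                   39618
1   sgd       46       380                   17480
2  adam       81       426                   34506
3  adam       19       426                    8094
drop duplicate opt (keep=last):
    opt  lr_x1e4  params_m  params_m_times_lr_x1e4
1   sgd       46       380                   17480
3  adam       19       426                    8094
sum of column 'params_m_times_lr_x1e4' → 25574

25574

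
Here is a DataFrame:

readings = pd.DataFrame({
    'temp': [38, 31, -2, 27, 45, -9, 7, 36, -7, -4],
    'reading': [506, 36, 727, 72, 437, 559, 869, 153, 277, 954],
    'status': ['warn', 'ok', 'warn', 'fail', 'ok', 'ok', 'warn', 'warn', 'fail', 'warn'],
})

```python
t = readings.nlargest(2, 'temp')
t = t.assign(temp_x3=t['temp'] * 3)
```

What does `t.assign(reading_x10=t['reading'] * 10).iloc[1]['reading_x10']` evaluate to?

5060

take 2 rows with largest temp:
   temp  reading status
4    45      437     ok
0    38      506   warn
add column temp_x3 = t['temp'] * 3:
   temp  reading status  temp_x3
4    45      437     ok      135
0    38      506   warn      114
add column reading_x10 = t['reading'] * 10:
   temp  reading status  temp_x3  reading_x10
4    45      437     ok      135         4370
0    38      506   warn      114         5060
Finally, value at position 1, column 'reading_x10' = 5060.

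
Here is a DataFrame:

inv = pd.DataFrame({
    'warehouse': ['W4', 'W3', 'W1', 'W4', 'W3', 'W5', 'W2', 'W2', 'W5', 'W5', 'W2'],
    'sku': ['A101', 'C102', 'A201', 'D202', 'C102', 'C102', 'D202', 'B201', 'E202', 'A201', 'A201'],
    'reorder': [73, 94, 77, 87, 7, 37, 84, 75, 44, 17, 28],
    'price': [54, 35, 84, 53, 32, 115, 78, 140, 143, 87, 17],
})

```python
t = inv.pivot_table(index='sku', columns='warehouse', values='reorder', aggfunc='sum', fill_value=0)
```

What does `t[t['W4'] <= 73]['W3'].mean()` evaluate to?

pivot: rows=sku, cols=warehouse, sum(reorder):
warehouse  W1  W2   W3  W4  W5
sku                           
A101        0   0    0  73   0
A201       77  28    0   0  17
B201        0  75    0   0   0
C102        0   0  101   0  37
D202        0  84    0  87   0
E202        0   0    0   0  44
filter rows where W4 <= 73:
warehouse  W1  W2   W3  W4  W5
sku                           
A101        0   0    0  73   0
A201       77  28    0   0  17
B201        0  75    0   0   0
C102        0   0  101   0  37
E202        0   0    0   0  44
So mean() = 20.2.

20.2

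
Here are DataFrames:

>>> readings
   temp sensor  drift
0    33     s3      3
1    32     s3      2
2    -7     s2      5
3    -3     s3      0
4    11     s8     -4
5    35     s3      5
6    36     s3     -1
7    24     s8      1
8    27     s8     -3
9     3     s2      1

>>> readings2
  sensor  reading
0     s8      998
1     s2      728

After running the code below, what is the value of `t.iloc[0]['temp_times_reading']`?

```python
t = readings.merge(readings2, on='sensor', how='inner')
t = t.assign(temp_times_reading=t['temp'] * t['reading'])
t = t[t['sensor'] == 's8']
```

10978

merge on 'sensor' (how='inner') → 5 rows:
   temp sensor  drift  reading
0    -7     s2      5      728
1    11     s8     -4      998
2    24     s8      1      998
3    27     s8     -3      998
4     3     s2      1      728
add column temp_times_reading = t['temp'] * t['reading']:
   temp sensor  drift  reading  temp_times_reading
0    -7     s2      5      728               -5096
1    11     s8     -4      998               10978
2    24     s8      1      998               23952
3    27     s8     -3      998               26946
4     3     s2      1      728                2184
filter rows where sensor == 's8':
   temp sensor  drift  reading  temp_times_reading
1    11     s8     -4      998               10978
2    24     s8      1      998               23952
3    27     s8     -3      998               26946
So iloc[0]['temp_times_reading'] = 10978.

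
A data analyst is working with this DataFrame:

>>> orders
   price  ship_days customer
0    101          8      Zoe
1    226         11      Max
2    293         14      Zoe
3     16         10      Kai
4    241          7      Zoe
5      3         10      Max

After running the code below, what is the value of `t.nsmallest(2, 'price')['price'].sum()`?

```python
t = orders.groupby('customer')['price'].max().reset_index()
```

group by customer, max of price:
customer
Kai     16
Max    226
Zoe    293
Name: price, dtype: int64
reset_index():
  customer  price
0      Kai     16
1      Max    226
2      Zoe    293
take 2 rows with smallest price:
  customer  price
0      Kai     16
1      Max    226

242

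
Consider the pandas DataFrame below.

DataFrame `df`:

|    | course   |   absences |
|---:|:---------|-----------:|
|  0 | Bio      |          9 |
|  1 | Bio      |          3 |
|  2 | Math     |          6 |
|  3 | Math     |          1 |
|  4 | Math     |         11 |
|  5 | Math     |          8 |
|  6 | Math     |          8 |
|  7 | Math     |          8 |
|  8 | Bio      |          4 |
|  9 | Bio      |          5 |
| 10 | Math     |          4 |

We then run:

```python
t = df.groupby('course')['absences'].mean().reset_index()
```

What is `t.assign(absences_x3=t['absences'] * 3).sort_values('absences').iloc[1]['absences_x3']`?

19.7142857143

group by course, mean of absences:
course
Bio     5.250000
Math    6.571429
Name: absences, dtype: float64
reset_index():
  course  absences
0    Bio  5.250000
1   Math  6.571429
add column absences_x3 = t['absences'] * 3:
  course  absences  absences_x3
0    Bio  5.250000    15.750000
1   Math  6.571429    19.714286
sort by absences:
  course  absences  absences_x3
0    Bio  5.250000    15.750000
1   Math  6.571429    19.714286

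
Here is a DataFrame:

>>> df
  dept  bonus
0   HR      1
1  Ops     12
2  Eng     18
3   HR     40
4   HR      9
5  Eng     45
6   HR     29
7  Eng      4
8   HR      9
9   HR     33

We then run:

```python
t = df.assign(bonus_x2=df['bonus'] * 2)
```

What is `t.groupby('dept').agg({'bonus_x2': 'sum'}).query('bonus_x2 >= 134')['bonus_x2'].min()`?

134

add column bonus_x2 = df['bonus'] * 2:
  dept  bonus  bonus_x2
0   HR      1         2
1  Ops     12        24
2  Eng     18        36
3   HR     40        80
4   HR      9        18
5  Eng     45        90
6   HR     29        58
7  Eng      4         8
8   HR      9        18
9   HR     33        66
group by dept, sum of bonus_x2:
      bonus_x2
dept          
Eng        134
HR         242
Ops         24
filter rows where bonus_x2 >= 134:
      bonus_x2
dept          
Eng        134
HR         242
Hence 134.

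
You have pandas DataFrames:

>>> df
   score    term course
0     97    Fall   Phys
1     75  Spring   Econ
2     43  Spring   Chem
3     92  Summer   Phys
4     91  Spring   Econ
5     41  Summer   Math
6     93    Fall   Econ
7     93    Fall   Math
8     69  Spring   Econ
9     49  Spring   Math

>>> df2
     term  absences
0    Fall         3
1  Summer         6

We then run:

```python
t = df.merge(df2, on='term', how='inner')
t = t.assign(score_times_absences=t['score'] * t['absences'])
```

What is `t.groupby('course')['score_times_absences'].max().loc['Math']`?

279

merge on 'term' (how='inner') → 5 rows:
   score    term course  absences
0     97    Fall   Phys         3
1     92  Summer   Phys         6
2     41  Summer   Math         6
3     93    Fall   Econ         3
4     93    Fall   Math         3
add column score_times_absences = t['score'] * t['absences']:
   score    term course  absences  score_times_absences
0     97    Fall   Phys         3                   291
1     92  Summer   Phys         6                   552
2     41  Summer   Math         6                   246
3     93    Fall   Econ         3                   279
4     93    Fall   Math         3                   279
group by course, max of score_times_absences:
course
Econ    279
Math    279
Phys    552
Name: score_times_absences, dtype: int64
Then the value at index 'Math': 279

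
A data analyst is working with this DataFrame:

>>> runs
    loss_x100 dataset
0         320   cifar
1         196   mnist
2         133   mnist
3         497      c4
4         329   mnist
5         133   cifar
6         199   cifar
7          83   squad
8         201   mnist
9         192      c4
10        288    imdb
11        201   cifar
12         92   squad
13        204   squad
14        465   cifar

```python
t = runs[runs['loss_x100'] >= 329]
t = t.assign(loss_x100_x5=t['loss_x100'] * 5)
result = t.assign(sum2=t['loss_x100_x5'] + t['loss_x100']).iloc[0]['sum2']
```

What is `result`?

2982

filter rows where loss_x100 >= 329:
    loss_x100 dataset
3         497      c4
4         329   mnist
14        465   cifar
add column loss_x100_x5 = t['loss_x100'] * 5:
    loss_x100 dataset  loss_x100_x5
3         497      c4          2485
4         329   mnist          1645
14        465   cifar          2325
add column sum2 = t['loss_x100_x5'] + t['loss_x100']:
    loss_x100 dataset  loss_x100_x5  sum2
3         497      c4          2485  2982
4         329   mnist          1645  1974
14        465   cifar          2325  2790
Finally, value at position 0, column 'sum2' = 2982.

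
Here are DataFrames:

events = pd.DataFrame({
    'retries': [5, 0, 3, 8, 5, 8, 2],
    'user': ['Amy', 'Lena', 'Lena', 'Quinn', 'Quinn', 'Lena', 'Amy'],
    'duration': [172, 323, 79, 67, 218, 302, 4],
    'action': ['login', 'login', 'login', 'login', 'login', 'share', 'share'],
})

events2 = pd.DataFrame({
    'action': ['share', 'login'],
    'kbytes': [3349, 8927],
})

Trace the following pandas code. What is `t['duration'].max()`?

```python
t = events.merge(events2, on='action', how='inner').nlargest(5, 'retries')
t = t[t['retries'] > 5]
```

merge on 'action' (how='inner') → 7 rows:
   retries   user  duration action  kbytes
0        5    Amy       172  login    8927
1        0   Lena       323  login    8927
2        3   Lena        79  login    8927
3        8  Quinn        67  login    8927
4        5  Quinn       218  login    8927
5        8   Lena       302  share    3349
6        2    Amy         4  share    3349
take 5 rows with largest retries:
   retries   user  duration action  kbytes
3        8  Quinn        67  login    8927
5        8   Lena       302  share    3349
0        5    Amy       172  login    8927
4        5  Quinn       218  login    8927
2        3   Lena        79  login    8927
filter rows where retries > 5:
   retries   user  duration action  kbytes
3        8  Quinn        67  login    8927
5        8   Lena       302  share    3349
Taking the max of column 'duration' gives 302.

302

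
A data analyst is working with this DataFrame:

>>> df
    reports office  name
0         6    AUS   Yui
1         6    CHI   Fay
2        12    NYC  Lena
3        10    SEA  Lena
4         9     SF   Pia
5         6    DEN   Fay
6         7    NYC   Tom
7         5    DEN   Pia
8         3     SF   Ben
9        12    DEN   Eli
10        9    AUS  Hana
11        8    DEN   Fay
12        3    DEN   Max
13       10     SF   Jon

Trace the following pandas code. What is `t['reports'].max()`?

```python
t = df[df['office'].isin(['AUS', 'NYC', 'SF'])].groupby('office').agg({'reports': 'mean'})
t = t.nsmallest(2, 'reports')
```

filter rows where office in ['AUS', 'NYC', 'SF']:
    reports office  name
0         6    AUS   Yui
2        12    NYC  Lena
4         9     SF   Pia
6         7    NYC   Tom
8         3     SF   Ben
10        9    AUS  Hana
13       10     SF   Jon
group by office, mean of reports:
         reports
office          
AUS     7.500000
NYC     9.500000
SF      7.333333
take 2 rows with smallest reports:
         reports
office          
SF      7.333333
AUS     7.500000
Then the max of column 'reports': 7.5

7.5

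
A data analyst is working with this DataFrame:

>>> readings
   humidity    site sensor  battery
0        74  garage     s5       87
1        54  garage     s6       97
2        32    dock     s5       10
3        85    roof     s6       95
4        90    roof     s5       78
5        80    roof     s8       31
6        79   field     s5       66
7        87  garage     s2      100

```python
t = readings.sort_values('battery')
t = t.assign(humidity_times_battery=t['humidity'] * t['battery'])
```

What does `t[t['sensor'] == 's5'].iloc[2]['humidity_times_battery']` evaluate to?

7020

sort by battery:
   humidity    site sensor  battery
2        32    dock     s5       10
5        80    roof     s8       31
6        79   field     s5       66
4        90    roof     s5       78
0        74  garage     s5       87
3        85    roof     s6       95
1        54  garage     s6       97
7        87  garage     s2      100
add column humidity_times_battery = t['humidity'] * t['battery']:
   humidity    site sensor  battery  humidity_times_battery
2        32    dock     s5       10                     320
5        80    roof     s8       31                    2480
6        79   field     s5       66                    5214
4        90    roof     s5       78                    7020
0        74  garage     s5       87                    6438
3        85    roof     s6       95                    8075
1        54  garage     s6       97                    5238
7        87  garage     s2      100                    8700
filter rows where sensor == 's5':
   humidity    site sensor  battery  humidity_times_battery
2        32    dock     s5       10                     320
6        79   field     s5       66                    5214
4        90    roof     s5       78                    7020
0        74  garage     s5       87                    6438
So iloc[2]['humidity_times_battery'] = 7020.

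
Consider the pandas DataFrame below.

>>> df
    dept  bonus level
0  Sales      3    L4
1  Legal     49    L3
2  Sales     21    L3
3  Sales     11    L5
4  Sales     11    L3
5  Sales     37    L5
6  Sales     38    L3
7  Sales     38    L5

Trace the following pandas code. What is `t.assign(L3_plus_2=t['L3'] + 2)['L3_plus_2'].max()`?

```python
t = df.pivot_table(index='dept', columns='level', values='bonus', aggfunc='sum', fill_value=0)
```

pivot: rows=dept, cols=level, sum(bonus):
level  L3  L4  L5
dept             
Legal  49   0   0
Sales  70   3  86
add column L3_plus_2 = t['L3'] + 2:
level  L3  L4  L5  L3_plus_2
dept                        
Legal  49   0   0         51
Sales  70   3  86         72
The max of column 'L3_plus_2' is 72.

72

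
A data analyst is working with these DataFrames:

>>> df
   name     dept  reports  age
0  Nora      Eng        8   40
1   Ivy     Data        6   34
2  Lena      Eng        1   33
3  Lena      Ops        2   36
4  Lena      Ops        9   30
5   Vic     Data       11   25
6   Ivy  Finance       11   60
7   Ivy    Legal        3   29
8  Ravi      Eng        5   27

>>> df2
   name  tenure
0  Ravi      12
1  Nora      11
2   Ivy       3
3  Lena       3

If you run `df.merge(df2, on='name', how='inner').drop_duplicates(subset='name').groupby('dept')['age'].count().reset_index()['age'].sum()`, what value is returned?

merge on 'name' (how='inner') → 8 rows:
   name     dept  reports  age  tenure
0  Nora      Eng        8   40      11
1   Ivy     Data        6   34       3
2  Lena      Eng        1   33       3
3  Lena      Ops        2   36       3
4  Lena      Ops        9   30       3
5   Ivy  Finance       11   60       3
6   Ivy    Legal        3   29       3
7  Ravi      Eng        5   27      12
drop duplicate name (keep=first):
   name  dept  reports  age  tenure
0  Nora   Eng        8   40      11
1   Ivy  Data        6   34       3
2  Lena   Eng        1   33       3
7  Ravi   Eng        5   27      12
group by dept, count of age:
dept
Data    1
Eng     3
Name: age, dtype: int64
reset_index():
   dept  age
0  Data    1
1   Eng    3

4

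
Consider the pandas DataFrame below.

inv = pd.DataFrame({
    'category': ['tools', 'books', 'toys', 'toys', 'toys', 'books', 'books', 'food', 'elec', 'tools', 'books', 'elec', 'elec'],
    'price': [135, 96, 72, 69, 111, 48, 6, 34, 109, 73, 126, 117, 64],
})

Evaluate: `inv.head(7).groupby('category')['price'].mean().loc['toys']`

take first 7 rows:
  category  price
0    tools    135
1    books     96
2     toys     72
3     toys     69
4     toys    111
5    books     48
6    books      6
group by category, mean of price:
category
books     50.0
tools    135.0
toys      84.0
Name: price, dtype: float64
Then the value at index 'toys': 84.0

84.0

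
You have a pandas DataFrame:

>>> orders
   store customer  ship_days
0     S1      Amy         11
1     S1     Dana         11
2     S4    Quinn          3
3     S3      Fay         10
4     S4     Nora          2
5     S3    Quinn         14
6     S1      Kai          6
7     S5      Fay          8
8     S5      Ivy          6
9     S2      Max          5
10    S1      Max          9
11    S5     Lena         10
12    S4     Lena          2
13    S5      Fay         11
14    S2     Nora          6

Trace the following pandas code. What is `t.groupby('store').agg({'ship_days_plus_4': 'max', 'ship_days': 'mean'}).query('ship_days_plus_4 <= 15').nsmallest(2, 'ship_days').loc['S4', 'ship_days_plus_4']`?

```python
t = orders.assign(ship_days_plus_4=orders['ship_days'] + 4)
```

add column ship_days_plus_4 = orders['ship_days'] + 4:
   store customer  ship_days  ship_days_plus_4
0     S1      Amy         11                15
1     S1     Dana         11                15
2     S4    Quinn          3                 7
3     S3      Fay         10                14
4     S4     Nora          2                 6
5     S3    Quinn         14                18
6     S1      Kai          6                10
7     S5      Fay          8                12
8     S5      Ivy          6                10
9     S2      Max          5                 9
10    S1      Max          9                13
11    S5     Lena         10                14
12    S4     Lena          2                 6
13    S5      Fay         11                15
14    S2     Nora          6                10
group by store: max(ship_days_plus_4), mean(ship_days):
       ship_days_plus_4  ship_days
store                             
S1                   15   9.250000
S2                   10   5.500000
S3                   18  12.000000
S4                    7   2.333333
S5                   15   8.750000
filter rows where ship_days_plus_4 <= 15:
       ship_days_plus_4  ship_days
store                             
S1                   15   9.250000
S2                   10   5.500000
S4                    7   2.333333
S5                   15   8.750000
take 2 rows with smallest ship_days:
       ship_days_plus_4  ship_days
store                             
S4                    7   2.333333
S2                   10   5.500000
Then the value at row 'S4', column 'ship_days_plus_4': 7

7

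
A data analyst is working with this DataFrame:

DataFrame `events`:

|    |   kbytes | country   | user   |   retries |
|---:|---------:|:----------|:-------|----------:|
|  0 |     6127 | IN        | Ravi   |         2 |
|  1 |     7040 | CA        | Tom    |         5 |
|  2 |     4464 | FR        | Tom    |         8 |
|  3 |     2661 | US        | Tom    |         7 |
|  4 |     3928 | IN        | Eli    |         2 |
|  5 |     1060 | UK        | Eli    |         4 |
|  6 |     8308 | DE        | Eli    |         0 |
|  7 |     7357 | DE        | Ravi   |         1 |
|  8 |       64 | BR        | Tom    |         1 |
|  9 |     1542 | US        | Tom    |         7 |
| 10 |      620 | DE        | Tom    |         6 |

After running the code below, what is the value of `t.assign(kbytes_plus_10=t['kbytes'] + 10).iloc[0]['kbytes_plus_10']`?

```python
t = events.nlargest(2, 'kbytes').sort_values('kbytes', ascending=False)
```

take 2 rows with largest kbytes:
   kbytes country  user  retries
6    8308      DE   Eli        0
7    7357      DE  Ravi        1
sort by kbytes descending:
   kbytes country  user  retries
6    8308      DE   Eli        0
7    7357      DE  Ravi        1
add column kbytes_plus_10 = t['kbytes'] + 10:
   kbytes country  user  retries  kbytes_plus_10
6    8308      DE   Eli        0            8318
7    7357      DE  Ravi        1            7367
Hence 8318.

8318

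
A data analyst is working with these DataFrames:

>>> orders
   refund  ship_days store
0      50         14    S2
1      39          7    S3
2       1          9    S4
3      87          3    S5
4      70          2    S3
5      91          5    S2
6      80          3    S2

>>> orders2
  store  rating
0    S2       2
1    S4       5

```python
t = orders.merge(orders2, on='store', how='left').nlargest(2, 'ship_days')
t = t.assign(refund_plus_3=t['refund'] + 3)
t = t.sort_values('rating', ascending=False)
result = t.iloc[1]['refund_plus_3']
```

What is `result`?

merge on 'store' (how='left') → 7 rows:
   refund  ship_days store  rating
0      50         14    S2     2.0
1      39          7    S3     NaN
2       1          9    S4     5.0
3      87          3    S5     NaN
4      70          2    S3     NaN
5      91          5    S2     2.0
6      80          3    S2     2.0
take 2 rows with largest ship_days:
   refund  ship_days store  rating
0      50         14    S2     2.0
2       1          9    S4     5.0
add column refund_plus_3 = t['refund'] + 3:
   refund  ship_days store  rating  refund_plus_3
0      50         14    S2     2.0             53
2       1          9    S4     5.0              4
sort by rating descending:
   refund  ship_days store  rating  refund_plus_3
2       1          9    S4     5.0              4
0      50         14    S2     2.0             53

53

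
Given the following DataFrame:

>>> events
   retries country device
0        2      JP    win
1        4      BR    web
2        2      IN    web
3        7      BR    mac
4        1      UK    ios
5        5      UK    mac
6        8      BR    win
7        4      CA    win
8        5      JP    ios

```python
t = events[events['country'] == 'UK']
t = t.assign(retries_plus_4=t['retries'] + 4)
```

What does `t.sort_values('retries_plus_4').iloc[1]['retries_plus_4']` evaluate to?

9

filter rows where country == 'UK':
   retries country device
4        1      UK    ios
5        5      UK    mac
add column retries_plus_4 = t['retries'] + 4:
   retries country device  retries_plus_4
4        1      UK    ios               5
5        5      UK    mac               9
sort by retries_plus_4:
   retries country device  retries_plus_4
4        1      UK    ios               5
5        5      UK    mac               9
value at position 1, column 'retries_plus_4' → 9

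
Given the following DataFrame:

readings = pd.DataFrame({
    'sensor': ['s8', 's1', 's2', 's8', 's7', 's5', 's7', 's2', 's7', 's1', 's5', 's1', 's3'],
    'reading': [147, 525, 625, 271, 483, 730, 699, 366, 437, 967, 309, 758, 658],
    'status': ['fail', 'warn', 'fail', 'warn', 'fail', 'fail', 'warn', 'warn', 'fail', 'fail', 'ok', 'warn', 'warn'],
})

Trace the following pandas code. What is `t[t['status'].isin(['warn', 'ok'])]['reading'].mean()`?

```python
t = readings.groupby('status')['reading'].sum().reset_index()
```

group by status, sum of reading:
status
fail    3389
ok       309
warn    3277
Name: reading, dtype: int64
reset_index():
  status  reading
0   fail     3389
1     ok      309
2   warn     3277
filter rows where status in ['warn', 'ok']:
  status  reading
1     ok      309
2   warn     3277

1793.0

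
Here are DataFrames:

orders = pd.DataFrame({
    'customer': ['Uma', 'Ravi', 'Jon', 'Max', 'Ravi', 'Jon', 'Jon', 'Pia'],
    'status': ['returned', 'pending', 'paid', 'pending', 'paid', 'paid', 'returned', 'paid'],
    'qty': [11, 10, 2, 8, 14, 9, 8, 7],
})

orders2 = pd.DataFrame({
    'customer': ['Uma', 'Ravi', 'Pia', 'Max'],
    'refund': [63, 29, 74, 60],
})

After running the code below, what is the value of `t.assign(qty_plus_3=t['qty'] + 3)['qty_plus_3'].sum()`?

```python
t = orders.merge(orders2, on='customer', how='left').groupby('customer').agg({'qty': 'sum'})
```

84

merge on 'customer' (how='left') → 8 rows:
  customer    status  qty  refund
0      Uma  returned   11    63.0
1     Ravi   pending   10    29.0
2      Jon      paid    2     NaN
3      Max   pending    8    60.0
4     Ravi      paid   14    29.0
5      Jon      paid    9     NaN
6      Jon  returned    8     NaN
7      Pia      paid    7    74.0
group by customer, sum of qty:
          qty
customer     
Jon        19
Max         8
Pia         7
Ravi       24
Uma        11
add column qty_plus_3 = t['qty'] + 3:
          qty  qty_plus_3
customer                 
Jon        19          22
Max         8          11
Pia         7          10
Ravi       24          27
Uma        11          14
Reading off the sum of column 'qty_plus_3', we get 84.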